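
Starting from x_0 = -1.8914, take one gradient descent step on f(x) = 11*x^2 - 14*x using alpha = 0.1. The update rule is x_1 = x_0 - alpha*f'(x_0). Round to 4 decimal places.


We compute the gradient at x_0 and apply the update.
f'(x) = 22*x - 14
f'(-1.8914) = 22*-1.8914 - 14 = -55.6108
x_1 = -1.8914 - 0.1*-55.6108 = 3.6697


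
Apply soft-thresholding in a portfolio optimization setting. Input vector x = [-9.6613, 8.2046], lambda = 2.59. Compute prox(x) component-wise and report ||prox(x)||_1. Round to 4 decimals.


Soft-thresholding with lambda = 2.59:
prox(-9.6613) = sign(-9.6613)*max(|-9.6613| - 2.59, 0) = -7.0713
prox(8.2046) = sign(8.2046)*max(|8.2046| - 2.59, 0) = 5.6146
prox(x) = [-7.0713, 5.6146]
||prox(x)||_1 = 7.0713 + 5.6146 = 12.6859


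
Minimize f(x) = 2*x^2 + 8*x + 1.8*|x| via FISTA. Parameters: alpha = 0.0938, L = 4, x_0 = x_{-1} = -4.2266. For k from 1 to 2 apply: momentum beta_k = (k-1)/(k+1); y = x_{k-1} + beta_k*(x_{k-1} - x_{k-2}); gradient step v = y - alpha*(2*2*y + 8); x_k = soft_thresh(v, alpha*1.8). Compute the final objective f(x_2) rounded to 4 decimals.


FISTA on f(x) = 2*x^2 + 8*x + 1.8*|x|
L = 4, alpha = 0.0938
Iteration 1: beta = 0.0, y = -4.2266 + 0.0*(-4.2266 + 4.2266) = -4.2266
  grad(y) = -8.9064, v = y - alpha*grad = -3.3912
  prox(v) = soft_thresh(-3.3912, 0.1688) = -3.2223
Iteration 2: beta = 0.3333, y = -3.2223 + 0.3333*(-3.2223 + 4.2266) = -2.8876
  grad(y) = -3.5503, v = y - alpha*grad = -2.5546
  prox(v) = soft_thresh(-2.5546, 0.1688) = -2.3857
f(x_2) = 2*(-2.3857)^2 + 8*(-2.3857) + 1.8*|-2.3857| = -3.4081


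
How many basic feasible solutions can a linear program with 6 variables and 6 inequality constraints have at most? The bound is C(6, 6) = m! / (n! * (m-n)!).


Each vertex corresponds to some choice of n active constraints out of m, so the number of vertices is at most C(m, n) = m! / (n!(m-n)!).
m = 6, n = 6
Numerator: 6 * 5 * 4 * 3 * 2 * 1
Denominator: 6! = 720
C(6, 6) = 1


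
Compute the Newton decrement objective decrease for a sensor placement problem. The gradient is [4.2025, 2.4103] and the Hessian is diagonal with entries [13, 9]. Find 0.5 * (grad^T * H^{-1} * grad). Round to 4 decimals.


Step 1: H is diagonal, so H^(-1) * g = [0.3233, 0.2678].
Step 2: g^T H^(-1) g = sum_i g_i^2 / H_ii
  = (4.2025)^2/13 + (2.4103)^2/9
  = 1.3585 + 0.6455 = 2.004
Step 3: Objective decrease = 0.5 * g^T H^(-1) g = 1.002


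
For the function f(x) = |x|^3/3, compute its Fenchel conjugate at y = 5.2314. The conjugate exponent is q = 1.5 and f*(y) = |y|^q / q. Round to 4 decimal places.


The conjugate exponent q satisfies 1/p + 1/q = 1.
p = 3, so q = 3/(3 - 1) = 1.5
|y|^q = 5.2314^1.5 = 11.9654
f*(5.2314) = 11.9654 / 1.5 = 7.9769


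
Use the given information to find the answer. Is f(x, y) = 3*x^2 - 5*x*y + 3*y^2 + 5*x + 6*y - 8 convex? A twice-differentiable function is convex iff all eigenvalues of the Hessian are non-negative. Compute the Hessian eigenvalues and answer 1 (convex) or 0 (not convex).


The Hessian of f(x,y) = 3*x^2 - 5*x*y + 3*y^2 + 5*x + 6*y - 8 is:
H = [[6, -5], [-5, 6]]
Trace = 6 + 6 = 12
Determinant = 6*6 - (-5)^2 = 11
Discriminant = (12)^2 - 4*11 = 100.0
Eigenvalues: lambda_1 = 1.0, lambda_2 = 11.0
The function is convex.

1


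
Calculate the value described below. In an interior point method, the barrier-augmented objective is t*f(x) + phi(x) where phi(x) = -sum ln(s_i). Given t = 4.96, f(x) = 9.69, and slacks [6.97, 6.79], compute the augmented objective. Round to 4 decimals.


Step 1: Compute log-barrier.
ln values: [1.9416, 1.9155]
phi = -(1.9416 + 1.9155) = -3.8571
Step 2: Compute augmented objective.
t*f(x) = 4.96*9.69 = 48.0624
Total = 48.0624 - 3.8571 = 44.2053


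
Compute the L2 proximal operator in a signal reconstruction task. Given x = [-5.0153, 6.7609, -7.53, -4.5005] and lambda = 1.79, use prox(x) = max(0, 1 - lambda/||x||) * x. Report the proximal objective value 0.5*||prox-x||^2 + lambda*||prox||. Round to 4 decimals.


Step 1: Compute ||x||.
||x|| = 12.1581
Step 2: Compute scaling factor.
scale = max(0, 1 - 1.79/12.1581) = 0.8528
Step 3: prox(x) = [-4.2769, 5.7655, -6.4214, -3.8379]
||prox(x)|| = 10.3681
Step 4: Proximal objective.
0.5*||prox-x||^2 = 1.6021
lambda*||prox|| = 18.5589
Total = 20.1609


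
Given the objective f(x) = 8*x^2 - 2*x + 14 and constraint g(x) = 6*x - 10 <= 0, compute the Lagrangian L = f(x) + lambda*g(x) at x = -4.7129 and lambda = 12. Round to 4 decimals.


Step 1: Evaluate f(x).
f(-4.7129) = 8*(-4.7129)^2 - 2*(-4.7129) + 14 = 201.1172
Step 2: Evaluate g(x).
g(-4.7129) = 6*-4.7129 - 10 = -38.2774
Step 3: Compute Lagrangian.
L = 201.1172 + 12*-38.2774 = -258.2116


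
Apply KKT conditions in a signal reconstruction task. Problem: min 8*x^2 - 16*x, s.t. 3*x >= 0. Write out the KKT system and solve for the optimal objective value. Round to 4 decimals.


Step 1: Try lambda = 0 (constraint inactive).
Stationarity: 2*8*x - 16 = 0
x* = 16/(2*8) = 1.0
Check constraint: 3*1.0 = 3.0 >= 0 -- satisfied.
Step 2: Compute optimal value.
f(x*) = 8*1.0^2 - 16*1.0 = -8.0


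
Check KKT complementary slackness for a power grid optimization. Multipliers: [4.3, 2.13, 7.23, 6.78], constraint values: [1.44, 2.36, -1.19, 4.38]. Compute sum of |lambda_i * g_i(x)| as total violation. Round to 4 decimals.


KKT complementary slackness check:
lambda_1 * g_1 = 4.3 * 1.44 = 6.192
lambda_2 * g_2 = 2.13 * 2.36 = 5.0268
lambda_3 * g_3 = 7.23 * -1.19 = -8.6037
lambda_4 * g_4 = 6.78 * 4.38 = 29.6964
Total violation = 6.192 + 5.0268 + 8.6037 + 29.6964 = 49.5189


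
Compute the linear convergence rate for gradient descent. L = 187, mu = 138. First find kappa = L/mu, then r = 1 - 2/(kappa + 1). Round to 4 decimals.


Step 1: Compute the condition number.
kappa = L/mu = 187/138 = 1.3551
Step 2: Compute the convergence rate.
r = 1 - 2/(kappa + 1) = 1 - 2*mu/(L + mu) = (L - mu)/(L + mu) = 49/325 = 0.1508


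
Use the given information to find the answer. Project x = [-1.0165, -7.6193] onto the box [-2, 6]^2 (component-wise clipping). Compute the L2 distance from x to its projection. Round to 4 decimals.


Project each component onto [-2, 6].
clip(-1.0165) = -1.0165, clip(-7.6193) = -2.0
Projection = [-1.0165, -2.0]
Squared diffs: [0.0, 31.5765]
Distance = sqrt(31.5765) = 5.6193


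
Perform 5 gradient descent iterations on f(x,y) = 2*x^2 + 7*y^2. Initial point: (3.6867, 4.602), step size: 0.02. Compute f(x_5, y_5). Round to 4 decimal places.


Gradient descent on f(x,y) = 2*x^2 + 7*y^2.
Starting point: (3.6867, 4.602), alpha = 0.02
Step 1: grad_x = 2*2*3.6867 = 14.7468, grad_y = 2*7*4.602 = 64.428
  x_1 = 3.6867 - 0.02*14.7468 = 3.3918
  y_1 = 4.602 - 0.02*64.428 = 3.3134
Step 2: grad_x = 2*2*3.3918 = 13.5671, grad_y = 2*7*3.3134 = 46.3882
  x_2 = 3.3918 - 0.02*13.5671 = 3.1204
  y_2 = 3.3134 - 0.02*46.3882 = 2.3857
Step 3: grad_x = 2*2*3.1204 = 12.4817, grad_y = 2*7*2.3857 = 33.3995
  x_3 = 3.1204 - 0.02*12.4817 = 2.8708
  y_3 = 2.3857 - 0.02*33.3995 = 1.7177
Step 4: grad_x = 2*2*2.8708 = 11.4832, grad_y = 2*7*1.7177 = 24.0476
  x_4 = 2.8708 - 0.02*11.4832 = 2.6411
  y_4 = 1.7177 - 0.02*24.0476 = 1.2367
Step 5: grad_x = 2*2*2.6411 = 10.5645, grad_y = 2*7*1.2367 = 17.3143
  x_5 = 2.6411 - 0.02*10.5645 = 2.4298
  y_5 = 1.2367 - 0.02*17.3143 = 0.8904
f(2.4298, 0.8904) = 2*2.4298^2 + 7*0.8904^2 = 17.3585


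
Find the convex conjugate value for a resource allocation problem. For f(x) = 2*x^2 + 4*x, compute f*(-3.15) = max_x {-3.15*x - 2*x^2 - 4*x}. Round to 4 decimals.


f*(y) = sup_x {y*x - a*x^2 - b*x} = sup_x {(y-b)*x - a*x^2}
FOC: (y - b) - 2a*x = 0 => x* = (y - b)/(2a)
x* = (-3.15 - 4)/(2*2) = -1.7875
f*(-3.15) = (y-b)^2/(4a) = (-3.15 - 4)^2/(4*2)
= 51.1225/8 = 6.3903


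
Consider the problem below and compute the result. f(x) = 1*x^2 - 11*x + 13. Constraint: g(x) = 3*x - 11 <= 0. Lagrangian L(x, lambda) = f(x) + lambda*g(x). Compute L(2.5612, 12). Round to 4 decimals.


Step 1: Evaluate f(x).
f(2.5612) = 1*2.5612^2 - 11*2.5612 + 13 = -8.6135
Step 2: Evaluate g(x).
g(2.5612) = 3*2.5612 - 11 = -3.3164
Step 3: Compute Lagrangian.
L = -8.6135 + 12*-3.3164 = -48.4103


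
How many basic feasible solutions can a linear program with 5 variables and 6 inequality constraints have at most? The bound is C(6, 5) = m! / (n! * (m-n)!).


Each vertex corresponds to some choice of n active constraints out of m, so the number of vertices is at most C(m, n) = m! / (n!(m-n)!).
m = 6, n = 5
Numerator: 6 * 5 * 4 * 3 * 2
Denominator: 5! = 120
C(6, 5) = 6


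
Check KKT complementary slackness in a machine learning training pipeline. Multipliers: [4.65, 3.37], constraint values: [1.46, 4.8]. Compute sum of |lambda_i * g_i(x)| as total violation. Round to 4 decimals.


KKT complementary slackness check:
lambda_1 * g_1 = 4.65 * 1.46 = 6.789
lambda_2 * g_2 = 3.37 * 4.8 = 16.176
Total violation = 6.789 + 16.176 = 22.965


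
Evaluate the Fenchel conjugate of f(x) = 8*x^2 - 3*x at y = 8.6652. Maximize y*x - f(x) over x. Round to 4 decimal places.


f*(y) = sup_x {y*x - a*x^2 - b*x} = sup_x {(y-b)*x - a*x^2}
FOC: (y - b) - 2a*x = 0 => x* = (y - b)/(2a)
x* = (8.6652 + 3)/(2*8) = 0.7291
f*(8.6652) = (y-b)^2/(4a) = (8.6652 + 3)^2/(4*8)
= 136.0769/32 = 4.2524


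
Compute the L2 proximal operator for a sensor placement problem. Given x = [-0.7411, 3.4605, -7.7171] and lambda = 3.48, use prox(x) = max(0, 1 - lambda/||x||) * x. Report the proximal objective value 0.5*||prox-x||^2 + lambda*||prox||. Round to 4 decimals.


Step 1: Compute ||x||.
||x|| = 8.4899
Step 2: Compute scaling factor.
scale = max(0, 1 - 3.48/8.4899) = 0.5901
Step 3: prox(x) = [-0.4373, 2.042, -4.5539]
||prox(x)|| = 5.0099
Step 4: Proximal objective.
0.5*||prox-x||^2 = 6.0552
lambda*||prox|| = 17.4345
Total = 23.4896


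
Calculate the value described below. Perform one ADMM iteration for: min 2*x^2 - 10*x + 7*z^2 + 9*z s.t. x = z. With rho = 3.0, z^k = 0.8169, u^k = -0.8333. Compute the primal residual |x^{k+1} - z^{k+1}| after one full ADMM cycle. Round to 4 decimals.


ADMM iteration with rho = 3.0, z^k = 0.8169, u^k = -0.8333
Step 1: x-update.
Minimize 2*x^2 - 10*x + (3.0/2)*(x - 0.8169 - 0.8333)^2
FOC: (2*2 + 3.0)*x = 10 + 3.0*(0.8169 + 0.8333)
x^{k+1} = 2.1358
Step 2: z-update.
Minimize 7*z^2 + 9*z + (3.0/2)*(2.1358 - z - 0.8333)^2
FOC: (2*7 + 3.0)*z = -9 + 3.0*(2.1358 - 0.8333)
z^{k+1} = -0.2996
Step 3: u-update.
u^{k+1} = -0.8333 + 2.1358 + 0.2996 = 1.6021
Step 4: Primal residual = |2.1358 + 0.2996| = 2.4354


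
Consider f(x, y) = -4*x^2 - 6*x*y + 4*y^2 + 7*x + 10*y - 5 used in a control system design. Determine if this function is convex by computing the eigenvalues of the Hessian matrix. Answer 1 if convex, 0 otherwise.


The Hessian of f(x,y) = -4*x^2 - 6*x*y + 4*y^2 + 7*x + 10*y - 5 is:
H = [[-8, -6], [-6, 8]]
Trace = -8 + 8 = 0
Determinant = -8*8 - (-6)^2 = -100
Discriminant = (0)^2 - 4*-100 = 400.0
Eigenvalues: lambda_1 = -10.0, lambda_2 = 10.0
The function is not convex.

0


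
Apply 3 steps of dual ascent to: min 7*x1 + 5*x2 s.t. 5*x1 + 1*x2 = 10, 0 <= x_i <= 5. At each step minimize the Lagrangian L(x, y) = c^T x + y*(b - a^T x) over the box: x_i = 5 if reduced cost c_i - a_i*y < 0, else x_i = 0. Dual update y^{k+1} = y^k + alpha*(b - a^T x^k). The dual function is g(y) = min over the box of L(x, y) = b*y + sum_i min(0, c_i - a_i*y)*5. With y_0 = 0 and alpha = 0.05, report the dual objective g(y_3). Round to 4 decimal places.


Dual ascent for LP: min 7*x1 + 5*x2, 5*x1 + 1*x2 = 10, 0 <= x_i <= 5
Step 1: y^k = 0.0, reduced costs: (7.0, 5.0)
  x^k = (0.0, 0.0), subgradient = b - a^T x = 10.0
  y^{k+1} = 0.0 + 0.05*10.0 = 0.5
Step 2: y^k = 0.5, reduced costs: (4.5, 4.5)
  x^k = (0.0, 0.0), subgradient = b - a^T x = 10.0
  y^{k+1} = 0.5 + 0.05*10.0 = 1.0
Step 3: y^k = 1.0, reduced costs: (2.0, 4.0)
  x^k = (0.0, 0.0), subgradient = b - a^T x = 10.0
  y^{k+1} = 1.0 + 0.05*10.0 = 1.5
Dual objective at y_3 = 1.5: reduced costs (-0.5, 3.5), box minimizer x = (5.0, 0.0)
g(y_3) = b*y + (c1 - a1*y)*x1 + (c2 - a2*y)*x2 = 10*1.5 + (-0.5)*5.0 + 3.5*0.0 = 15.0 - 2.5 + 0.0 = 12.5


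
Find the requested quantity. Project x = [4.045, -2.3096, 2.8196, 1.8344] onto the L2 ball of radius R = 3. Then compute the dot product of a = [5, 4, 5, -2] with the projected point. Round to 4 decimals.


Step 1: Compute ||x|| (intermediates to 6 decimals).
||x|| = sqrt(4.045^2 + (-2.3096)^2 + 2.8196^2 + 1.8344^2) = 5.745559
Step 2: Project.
Since ||x|| > R, scale = R/||x|| = 3/5.745559 = 0.522142, proj(x) = scale * x
proj(x) = [2.112064, -1.205939, 1.472232, 0.957817]
Step 3: Dot product.
a^T * proj(x) = 5*2.112064 + 4*(-1.205939) + 5*1.472232 - 2*0.957817 = 11.1821


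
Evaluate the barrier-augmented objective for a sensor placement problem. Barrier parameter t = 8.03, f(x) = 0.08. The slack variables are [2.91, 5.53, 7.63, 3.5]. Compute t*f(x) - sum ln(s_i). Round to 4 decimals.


Step 1: Compute log-barrier.
ln values: [1.0682, 1.7102, 2.0321, 1.2528]
phi = -(1.0682 + 1.7102 + 2.0321 + 1.2528) = -6.0632
Step 2: Compute augmented objective.
t*f(x) = 8.03*0.08 = 0.6424
Total = 0.6424 - 6.0632 = -5.4208


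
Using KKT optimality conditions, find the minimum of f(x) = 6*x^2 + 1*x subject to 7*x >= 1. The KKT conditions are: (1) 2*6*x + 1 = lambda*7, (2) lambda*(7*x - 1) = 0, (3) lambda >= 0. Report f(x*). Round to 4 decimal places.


Step 1: Try lambda = 0 (constraint inactive).
x_unc = -1/(2*6) = -0.0833
Check: 7*-0.0833 = -0.5831 < 1 -- violated!
Step 2: Constraint must be active: 7*x = 1
x* = 1/7 = 0.1429 (rounded; the exact value 1/7 is used below)
lambda = (2*6*(1/7) + 1)/7 = 0.3878
Step 3: Compute optimal value.
f(x*) = 6*(1/7)^2 + 1*(1/7) = 0.2653


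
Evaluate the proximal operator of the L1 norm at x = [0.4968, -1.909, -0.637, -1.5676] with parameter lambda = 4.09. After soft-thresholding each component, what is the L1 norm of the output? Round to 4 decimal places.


Soft-thresholding with lambda = 4.09:
prox(0.4968) = sign(0.4968)*max(|0.4968| - 4.09, 0) = 0.0
prox(-1.909) = sign(-1.909)*max(|-1.909| - 4.09, 0) = 0.0
prox(-0.637) = sign(-0.637)*max(|-0.637| - 4.09, 0) = 0.0
prox(-1.5676) = sign(-1.5676)*max(|-1.5676| - 4.09, 0) = 0.0
prox(x) = [0.0, 0.0, 0.0, 0.0]
||prox(x)||_1 = 0.0 + 0.0 + 0.0 + 0.0 = 0.0


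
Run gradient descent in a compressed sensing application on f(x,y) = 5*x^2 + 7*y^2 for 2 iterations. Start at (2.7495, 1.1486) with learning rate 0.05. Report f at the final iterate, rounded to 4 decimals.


Gradient descent on f(x,y) = 5*x^2 + 7*y^2.
Starting point: (2.7495, 1.1486), alpha = 0.05
Step 1: grad_x = 2*5*2.7495 = 27.495, grad_y = 2*7*1.1486 = 16.0804
  x_1 = 2.7495 - 0.05*27.495 = 1.3748
  y_1 = 1.1486 - 0.05*16.0804 = 0.3446
Step 2: grad_x = 2*5*1.3748 = 13.7475, grad_y = 2*7*0.3446 = 4.8241
  x_2 = 1.3748 - 0.05*13.7475 = 0.6874
  y_2 = 0.3446 - 0.05*4.8241 = 0.1034
f(0.6874, 0.1034) = 5*0.6874^2 + 7*0.1034^2 = 2.4372


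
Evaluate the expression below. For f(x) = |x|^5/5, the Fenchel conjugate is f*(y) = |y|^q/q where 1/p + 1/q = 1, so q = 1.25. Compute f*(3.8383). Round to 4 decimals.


The conjugate exponent q satisfies 1/p + 1/q = 1.
p = 5, so q = 5/(5 - 1) = 1.25
|y|^q = 3.8383^1.25 = 5.3725
f*(3.8383) = 5.3725 / 1.25 = 4.298


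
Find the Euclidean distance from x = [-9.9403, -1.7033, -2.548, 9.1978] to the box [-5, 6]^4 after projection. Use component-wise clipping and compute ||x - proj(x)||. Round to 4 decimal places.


Project each component onto [-5, 6].
clip(-9.9403) = -5.0, clip(-1.7033) = -1.7033, clip(-2.548) = -2.548, clip(9.1978) = 6.0
Projection = [-5.0, -1.7033, -2.548, 6.0]
Squared diffs: [24.4066, 0.0, 0.0, 10.2259]
Distance = sqrt(34.6325) = 5.8849


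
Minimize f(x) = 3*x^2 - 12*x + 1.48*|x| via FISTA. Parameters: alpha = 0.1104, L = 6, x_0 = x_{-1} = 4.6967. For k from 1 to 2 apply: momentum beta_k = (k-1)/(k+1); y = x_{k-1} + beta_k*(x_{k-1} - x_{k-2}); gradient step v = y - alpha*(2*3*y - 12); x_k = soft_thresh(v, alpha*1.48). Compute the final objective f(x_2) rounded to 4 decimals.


FISTA on f(x) = 3*x^2 - 12*x + 1.48*|x|
L = 6, alpha = 0.1104
Iteration 1: beta = 0.0, y = 4.6967 + 0.0*(4.6967 - 4.6967) = 4.6967
  grad(y) = 16.1802, v = y - alpha*grad = 2.9104
  prox(v) = soft_thresh(2.9104, 0.1634) = 2.747
Iteration 2: beta = 0.3333, y = 2.747 + 0.3333*(2.747 - 4.6967) = 2.0971
  grad(y) = 0.5827, v = y - alpha*grad = 2.0328
  prox(v) = soft_thresh(2.0328, 0.1634) = 1.8694
f(x_2) = 3*1.8694^2 - 12*1.8694 + 1.48*|1.8694| = -9.1821


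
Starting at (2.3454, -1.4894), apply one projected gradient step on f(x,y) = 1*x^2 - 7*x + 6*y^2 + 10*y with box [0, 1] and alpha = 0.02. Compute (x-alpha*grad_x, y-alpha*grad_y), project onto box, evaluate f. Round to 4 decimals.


Step 1: Compute gradient at (2.3454, -1.4894).
grad_x = 2*1*2.3454 - 7 = -2.3092
grad_y = 2*6*-1.4894 + 10 = -7.8728
Step 2: Gradient step.
x_raw = 2.3454 - 0.02*-2.3092 = 2.3916
y_raw = -1.4894 - 0.02*-7.8728 = -1.3319
Step 3: Project onto [0, 1].
x_proj = clip(2.3916) = 1.0
y_proj = clip(-1.3319) = 0.0
Step 4: Evaluate f.
f(1.0, 0.0) = -6.0


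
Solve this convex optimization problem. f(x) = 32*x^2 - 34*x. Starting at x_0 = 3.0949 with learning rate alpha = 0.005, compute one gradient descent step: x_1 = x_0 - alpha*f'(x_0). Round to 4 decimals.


We compute the gradient at x_0 and apply the update.
f'(x) = 64*x - 34
f'(3.0949) = 64*3.0949 - 34 = 164.0736
x_1 = 3.0949 - 0.005*164.0736 = 2.2745


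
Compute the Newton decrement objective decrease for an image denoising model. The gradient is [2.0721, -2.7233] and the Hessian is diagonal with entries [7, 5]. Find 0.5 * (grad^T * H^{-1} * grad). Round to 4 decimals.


Step 1: H is diagonal, so H^(-1) * g = [0.296, -0.5447].
Step 2: g^T H^(-1) g = sum_i g_i^2 / H_ii
  = (2.0721)^2/7 + (-2.7233)^2/5
  = 0.6134 + 1.4833 = 2.0966
Step 3: Objective decrease = 0.5 * g^T H^(-1) g = 1.0483


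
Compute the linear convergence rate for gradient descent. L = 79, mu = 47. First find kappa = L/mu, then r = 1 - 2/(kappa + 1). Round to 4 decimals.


Step 1: Compute the condition number.
kappa = L/mu = 79/47 = 1.6809
Step 2: Compute the convergence rate.
r = 1 - 2/(kappa + 1) = 1 - 2*mu/(L + mu) = (L - mu)/(L + mu) = 32/126 = 0.254


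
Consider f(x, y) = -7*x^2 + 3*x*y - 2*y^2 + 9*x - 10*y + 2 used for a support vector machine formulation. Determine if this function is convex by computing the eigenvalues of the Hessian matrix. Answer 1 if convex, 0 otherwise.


The Hessian of f(x,y) = -7*x^2 + 3*x*y - 2*y^2 + 9*x - 10*y + 2 is:
H = [[-14, 3], [3, -4]]
Trace = -14 - 4 = -18
Determinant = -14*-4 - (3)^2 = 47
Discriminant = (-18)^2 - 4*47 = 136.0
Eigenvalues: lambda_1 = -14.831, lambda_2 = -3.169
The function is not convex.

0


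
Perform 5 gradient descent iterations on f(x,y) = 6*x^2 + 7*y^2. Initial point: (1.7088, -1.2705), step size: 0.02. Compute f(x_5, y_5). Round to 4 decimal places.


Gradient descent on f(x,y) = 6*x^2 + 7*y^2.
Starting point: (1.7088, -1.2705), alpha = 0.02
Step 1: grad_x = 2*6*1.7088 = 20.5056, grad_y = 2*7*-1.2705 = -17.787
  x_1 = 1.7088 - 0.02*20.5056 = 1.2987
  y_1 = -1.2705 - 0.02*-17.787 = -0.9148
Step 2: grad_x = 2*6*1.2987 = 15.5843, grad_y = 2*7*-0.9148 = -12.8066
  x_2 = 1.2987 - 0.02*15.5843 = 0.987
  y_2 = -0.9148 - 0.02*-12.8066 = -0.6586
Step 3: grad_x = 2*6*0.987 = 11.844, grad_y = 2*7*-0.6586 = -9.2208
  x_3 = 0.987 - 0.02*11.844 = 0.7501
  y_3 = -0.6586 - 0.02*-9.2208 = -0.4742
Step 4: grad_x = 2*6*0.7501 = 9.0015, grad_y = 2*7*-0.4742 = -6.639
  x_4 = 0.7501 - 0.02*9.0015 = 0.5701
  y_4 = -0.4742 - 0.02*-6.639 = -0.3414
Step 5: grad_x = 2*6*0.5701 = 6.8411, grad_y = 2*7*-0.3414 = -4.7801
  x_5 = 0.5701 - 0.02*6.8411 = 0.4333
  y_5 = -0.3414 - 0.02*-4.7801 = -0.2458
f(0.4333, -0.2458) = 6*0.4333^2 + 7*(-0.2458)^2 = 1.5494


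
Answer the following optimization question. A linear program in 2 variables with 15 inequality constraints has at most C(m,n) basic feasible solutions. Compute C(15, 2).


Each vertex corresponds to some choice of n active constraints out of m, so the number of vertices is at most C(m, n) = m! / (n!(m-n)!).
m = 15, n = 2
Numerator: 15 * 14
Denominator: 2! = 2
C(15, 2) = 105


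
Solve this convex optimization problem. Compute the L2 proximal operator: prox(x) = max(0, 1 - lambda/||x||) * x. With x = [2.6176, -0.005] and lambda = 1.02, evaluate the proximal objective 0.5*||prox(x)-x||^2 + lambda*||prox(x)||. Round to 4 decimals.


Step 1: Compute ||x||.
||x|| = 2.6176
Step 2: Compute scaling factor.
scale = max(0, 1 - 1.02/2.6176) = 0.6103
Step 3: prox(x) = [1.5976, -0.0031]
||prox(x)|| = 1.5976
Step 4: Proximal objective.
0.5*||prox-x||^2 = 0.5202
lambda*||prox|| = 1.6296
Total = 2.1498


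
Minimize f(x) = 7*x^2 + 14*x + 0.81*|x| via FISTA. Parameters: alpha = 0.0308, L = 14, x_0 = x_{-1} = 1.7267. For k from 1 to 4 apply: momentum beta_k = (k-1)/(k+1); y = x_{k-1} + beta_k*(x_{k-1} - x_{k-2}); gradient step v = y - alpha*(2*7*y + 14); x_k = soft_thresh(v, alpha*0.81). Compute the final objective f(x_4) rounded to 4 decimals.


FISTA on f(x) = 7*x^2 + 14*x + 0.81*|x|
L = 14, alpha = 0.0308
Iteration 1: beta = 0.0, y = 1.7267 + 0.0*(1.7267 - 1.7267) = 1.7267
  grad(y) = 38.1738, v = y - alpha*grad = 0.5509
  prox(v) = soft_thresh(0.5509, 0.0249) = 0.526
Iteration 2: beta = 0.3333, y = 0.526 + 0.3333*(0.526 - 1.7267) = 0.1258
  grad(y) = 15.7607, v = y - alpha*grad = -0.3597
  prox(v) = soft_thresh(-0.3597, 0.0249) = -0.3347
Iteration 3: beta = 0.5, y = -0.3347 + 0.5*(-0.3347 - 0.526) = -0.7651
  grad(y) = 3.289, v = y - alpha*grad = -0.8664
  prox(v) = soft_thresh(-0.8664, 0.0249) = -0.8414
Iteration 4: beta = 0.6, y = -0.8414 + 0.6*(-0.8414 + 0.3347) = -1.1455
  grad(y) = -2.0363, v = y - alpha*grad = -1.0827
  prox(v) = soft_thresh(-1.0827, 0.0249) = -1.0578
f(x_4) = 7*(-1.0578)^2 + 14*(-1.0578) + 0.81*|-1.0578| = -6.1198


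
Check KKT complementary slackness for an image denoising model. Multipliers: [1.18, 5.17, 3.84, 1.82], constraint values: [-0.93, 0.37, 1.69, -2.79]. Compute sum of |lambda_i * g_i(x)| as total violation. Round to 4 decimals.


KKT complementary slackness check:
lambda_1 * g_1 = 1.18 * -0.93 = -1.0974
lambda_2 * g_2 = 5.17 * 0.37 = 1.9129
lambda_3 * g_3 = 3.84 * 1.69 = 6.4896
lambda_4 * g_4 = 1.82 * -2.79 = -5.0778
Total violation = 1.0974 + 1.9129 + 6.4896 + 5.0778 = 14.5777


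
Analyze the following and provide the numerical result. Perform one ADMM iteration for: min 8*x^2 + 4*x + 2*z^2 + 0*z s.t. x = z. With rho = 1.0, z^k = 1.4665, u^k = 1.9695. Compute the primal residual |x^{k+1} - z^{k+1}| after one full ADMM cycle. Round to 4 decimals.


ADMM iteration with rho = 1.0, z^k = 1.4665, u^k = 1.9695
Step 1: x-update.
Minimize 8*x^2 + 4*x + (1.0/2)*(x - 1.4665 + 1.9695)^2
FOC: (2*8 + 1.0)*x = -4 + 1.0*(1.4665 - 1.9695)
x^{k+1} = -0.2649
Step 2: z-update.
Minimize 2*z^2 + 0*z + (1.0/2)*(-0.2649 - z + 1.9695)^2
FOC: (2*2 + 1.0)*z = 0 + 1.0*(-0.2649 + 1.9695)
z^{k+1} = 0.3409
Step 3: u-update.
u^{k+1} = 1.9695 - 0.2649 - 0.3409 = 1.3637
Step 4: Primal residual = |-0.2649 - 0.3409| = 0.6058


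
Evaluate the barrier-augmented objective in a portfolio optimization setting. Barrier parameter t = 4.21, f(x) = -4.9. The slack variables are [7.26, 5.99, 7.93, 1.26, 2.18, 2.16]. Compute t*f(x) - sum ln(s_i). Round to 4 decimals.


Step 1: Compute log-barrier.
ln values: [1.9824, 1.7901, 2.0707, 0.2311, 0.7793, 0.7701]
phi = -(1.9824 + 1.7901 + 2.0707 + 0.2311 + 0.7793 + 0.7701) = -7.6237
Step 2: Compute augmented objective.
t*f(x) = 4.21*-4.9 = -20.629
Total = -20.629 - 7.6237 = -28.2527


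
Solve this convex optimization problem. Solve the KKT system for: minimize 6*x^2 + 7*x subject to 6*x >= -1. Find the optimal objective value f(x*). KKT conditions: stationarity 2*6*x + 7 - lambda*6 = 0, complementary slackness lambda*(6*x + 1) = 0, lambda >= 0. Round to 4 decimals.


Step 1: Try lambda = 0 (constraint inactive).
x_unc = -7/(2*6) = -0.5833
Check: 6*-0.5833 = -3.4998 < -1 -- violated!
Step 2: Constraint must be active: 6*x = -1
x* = -1/6 = -0.1667 (rounded; the exact value -1/6 is used below)
lambda = (2*6*(-1/6) + 7)/6 = 0.8333
Step 3: Compute optimal value.
f(x*) = 6*(-1/6)^2 + 7*(-1/6) = -1.0


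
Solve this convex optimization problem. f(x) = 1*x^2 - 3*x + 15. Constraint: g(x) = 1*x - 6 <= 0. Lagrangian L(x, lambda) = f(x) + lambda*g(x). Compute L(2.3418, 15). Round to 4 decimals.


Step 1: Evaluate f(x).
f(2.3418) = 1*2.3418^2 - 3*2.3418 + 15 = 13.4586
Step 2: Evaluate g(x).
g(2.3418) = 1*2.3418 - 6 = -3.6582
Step 3: Compute Lagrangian.
L = 13.4586 + 15*-3.6582 = -41.4144


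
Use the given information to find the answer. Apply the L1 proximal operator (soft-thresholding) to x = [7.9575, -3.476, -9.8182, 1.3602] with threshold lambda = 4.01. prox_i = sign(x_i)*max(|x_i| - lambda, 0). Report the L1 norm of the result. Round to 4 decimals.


Soft-thresholding with lambda = 4.01:
prox(7.9575) = sign(7.9575)*max(|7.9575| - 4.01, 0) = 3.9475
prox(-3.476) = sign(-3.476)*max(|-3.476| - 4.01, 0) = 0.0
prox(-9.8182) = sign(-9.8182)*max(|-9.8182| - 4.01, 0) = -5.8082
prox(1.3602) = sign(1.3602)*max(|1.3602| - 4.01, 0) = 0.0
prox(x) = [3.9475, 0.0, -5.8082, 0.0]
||prox(x)||_1 = 3.9475 + 0.0 + 5.8082 + 0.0 = 9.7557


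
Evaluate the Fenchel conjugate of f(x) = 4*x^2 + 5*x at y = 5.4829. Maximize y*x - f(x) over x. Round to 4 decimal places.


f*(y) = sup_x {y*x - a*x^2 - b*x} = sup_x {(y-b)*x - a*x^2}
FOC: (y - b) - 2a*x = 0 => x* = (y - b)/(2a)
x* = (5.4829 - 5)/(2*4) = 0.0604
f*(5.4829) = (y-b)^2/(4a) = (5.4829 - 5)^2/(4*4)
= 0.2332/16 = 0.0146


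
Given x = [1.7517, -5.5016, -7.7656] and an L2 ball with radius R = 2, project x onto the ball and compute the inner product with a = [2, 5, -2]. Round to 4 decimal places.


Step 1: Compute ||x|| (intermediates to 6 decimals).
||x|| = sqrt(1.7517^2 + (-5.5016)^2 + (-7.7656)^2) = 9.676807
Step 2: Project.
Since ||x|| > R, scale = R/||x|| = 2/9.676807 = 0.20668, proj(x) = scale * x
proj(x) = [0.362041, -1.137071, -1.604994]
Step 3: Dot product.
a^T * proj(x) = 2*0.362041 + 5*(-1.137071) - 2*(-1.604994) = -1.7513


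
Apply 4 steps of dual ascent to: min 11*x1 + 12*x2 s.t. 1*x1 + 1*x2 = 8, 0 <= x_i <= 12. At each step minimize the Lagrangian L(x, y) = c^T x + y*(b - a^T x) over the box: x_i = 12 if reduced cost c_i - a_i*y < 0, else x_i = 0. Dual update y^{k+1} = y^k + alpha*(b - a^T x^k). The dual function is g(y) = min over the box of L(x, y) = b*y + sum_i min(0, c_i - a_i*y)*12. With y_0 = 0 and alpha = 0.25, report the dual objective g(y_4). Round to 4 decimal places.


Dual ascent for LP: min 11*x1 + 12*x2, 1*x1 + 1*x2 = 8, 0 <= x_i <= 12
Step 1: y^k = 0.0, reduced costs: (11.0, 12.0)
  x^k = (0.0, 0.0), subgradient = b - a^T x = 8.0
  y^{k+1} = 0.0 + 0.25*8.0 = 2.0
Step 2: y^k = 2.0, reduced costs: (9.0, 10.0)
  x^k = (0.0, 0.0), subgradient = b - a^T x = 8.0
  y^{k+1} = 2.0 + 0.25*8.0 = 4.0
Step 3: y^k = 4.0, reduced costs: (7.0, 8.0)
  x^k = (0.0, 0.0), subgradient = b - a^T x = 8.0
  y^{k+1} = 4.0 + 0.25*8.0 = 6.0
Step 4: y^k = 6.0, reduced costs: (5.0, 6.0)
  x^k = (0.0, 0.0), subgradient = b - a^T x = 8.0
  y^{k+1} = 6.0 + 0.25*8.0 = 8.0
Dual objective at y_4 = 8.0: reduced costs (3.0, 4.0), box minimizer x = (0.0, 0.0)
g(y_4) = b*y + (c1 - a1*y)*x1 + (c2 - a2*y)*x2 = 8*8.0 + 3.0*0.0 + 4.0*0.0 = 64.0 + 0.0 + 0.0 = 64.0


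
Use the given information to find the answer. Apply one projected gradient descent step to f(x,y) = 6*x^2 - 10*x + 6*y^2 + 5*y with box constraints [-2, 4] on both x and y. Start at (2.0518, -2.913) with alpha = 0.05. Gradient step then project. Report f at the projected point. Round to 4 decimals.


Step 1: Compute gradient at (2.0518, -2.913).
grad_x = 2*6*2.0518 - 10 = 14.6216
grad_y = 2*6*-2.913 + 5 = -29.956
Step 2: Gradient step.
x_raw = 2.0518 - 0.05*14.6216 = 1.3207
y_raw = -2.913 - 0.05*-29.956 = -1.4152
Step 3: Project onto [-2, 4].
x_proj = clip(1.3207) = 1.3207
y_proj = clip(-1.4152) = -1.4152
Step 4: Evaluate f.
f(1.3207, -1.4152) = 2.1994


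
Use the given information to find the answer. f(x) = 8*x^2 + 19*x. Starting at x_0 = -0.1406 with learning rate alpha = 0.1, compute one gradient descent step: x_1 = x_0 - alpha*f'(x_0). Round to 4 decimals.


We compute the gradient at x_0 and apply the update.
f'(x) = 16*x + 19
f'(-0.1406) = 16*-0.1406 + 19 = 16.7504
x_1 = -0.1406 - 0.1*16.7504 = -1.8156


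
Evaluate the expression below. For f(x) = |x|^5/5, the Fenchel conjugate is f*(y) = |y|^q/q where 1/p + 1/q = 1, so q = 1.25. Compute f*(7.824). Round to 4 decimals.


The conjugate exponent q satisfies 1/p + 1/q = 1.
p = 5, so q = 5/(5 - 1) = 1.25
|y|^q = 7.824^1.25 = 13.0854
f*(7.824) = 13.0854 / 1.25 = 10.4683


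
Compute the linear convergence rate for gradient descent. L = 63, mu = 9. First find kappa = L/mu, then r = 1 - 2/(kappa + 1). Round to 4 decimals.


Step 1: Compute the condition number.
kappa = L/mu = 63/9 = 7.0
Step 2: Compute the convergence rate.
r = 1 - 2/(kappa + 1) = 1 - 2*mu/(L + mu) = (L - mu)/(L + mu) = 54/72 = 0.75


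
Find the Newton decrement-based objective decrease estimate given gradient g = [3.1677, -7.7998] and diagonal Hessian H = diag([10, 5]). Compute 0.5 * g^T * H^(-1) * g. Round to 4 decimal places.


Step 1: H is diagonal, so H^(-1) * g = [0.3168, -1.56].
Step 2: g^T H^(-1) g = sum_i g_i^2 / H_ii
  = (3.1677)^2/10 + (-7.7998)^2/5
  = 1.0034 + 12.1674 = 13.1708
Step 3: Objective decrease = 0.5 * g^T H^(-1) g = 6.5854


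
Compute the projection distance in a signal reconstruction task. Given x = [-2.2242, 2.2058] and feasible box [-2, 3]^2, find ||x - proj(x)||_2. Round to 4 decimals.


Project each component onto [-2, 3].
clip(-2.2242) = -2.0, clip(2.2058) = 2.2058
Projection = [-2.0, 2.2058]
Squared diffs: [0.0503, 0.0]
Distance = sqrt(0.0503) = 0.2242


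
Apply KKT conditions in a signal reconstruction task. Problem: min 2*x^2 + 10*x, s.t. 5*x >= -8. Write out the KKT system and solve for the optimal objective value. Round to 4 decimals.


Step 1: Try lambda = 0 (constraint inactive).
x_unc = -10/(2*2) = -2.5
Check: 5*-2.5 = -12.5 < -8 -- violated!
Step 2: Constraint must be active: 5*x = -8
x* = -8/5 = -1.6
lambda = (2*2*(-1.6) + 10)/5 = 0.72
Step 3: Compute optimal value.
f(x*) = 2*(-1.6)^2 + 10*(-1.6) = -10.88


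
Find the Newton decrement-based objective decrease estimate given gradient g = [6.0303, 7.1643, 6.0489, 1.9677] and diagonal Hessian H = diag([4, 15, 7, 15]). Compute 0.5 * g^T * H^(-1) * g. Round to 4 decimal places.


Step 1: H is diagonal, so H^(-1) * g = [1.5076, 0.4776, 0.8641, 0.1312].
Step 2: g^T H^(-1) g = sum_i g_i^2 / H_ii
  = (6.0303)^2/4 + (7.1643)^2/15 + (6.0489)^2/7 + (1.9677)^2/15
  = 9.0911 + 3.4218 + 5.227 + 0.2581 = 17.9981
Step 3: Objective decrease = 0.5 * g^T H^(-1) g = 8.999


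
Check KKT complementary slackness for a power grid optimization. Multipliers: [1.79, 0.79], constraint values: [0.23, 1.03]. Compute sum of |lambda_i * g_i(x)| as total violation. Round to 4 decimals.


KKT complementary slackness check:
lambda_1 * g_1 = 1.79 * 0.23 = 0.4117
lambda_2 * g_2 = 0.79 * 1.03 = 0.8137
Total violation = 0.4117 + 0.8137 = 1.2254


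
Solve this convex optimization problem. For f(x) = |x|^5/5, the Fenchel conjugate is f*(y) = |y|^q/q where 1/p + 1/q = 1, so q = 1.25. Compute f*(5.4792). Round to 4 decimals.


The conjugate exponent q satisfies 1/p + 1/q = 1.
p = 5, so q = 5/(5 - 1) = 1.25
|y|^q = 5.4792^1.25 = 8.3829
f*(5.4792) = 8.3829 / 1.25 = 6.7064


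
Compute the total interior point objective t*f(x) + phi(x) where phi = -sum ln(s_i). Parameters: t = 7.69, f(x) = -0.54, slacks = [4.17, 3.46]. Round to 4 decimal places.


Step 1: Compute log-barrier.
ln values: [1.4279, 1.2413]
phi = -(1.4279 + 1.2413) = -2.6692
Step 2: Compute augmented objective.
t*f(x) = 7.69*-0.54 = -4.1526
Total = -4.1526 - 2.6692 = -6.8218


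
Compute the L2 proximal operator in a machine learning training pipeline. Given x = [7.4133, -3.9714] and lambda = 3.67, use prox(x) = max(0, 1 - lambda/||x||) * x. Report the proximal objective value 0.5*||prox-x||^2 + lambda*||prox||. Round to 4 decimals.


Step 1: Compute ||x||.
||x|| = 8.4101
Step 2: Compute scaling factor.
scale = max(0, 1 - 3.67/8.4101) = 0.5636
Step 3: prox(x) = [4.1783, -2.2384]
||prox(x)|| = 4.7401
Step 4: Proximal objective.
0.5*||prox-x||^2 = 6.7345
lambda*||prox|| = 17.3962
Total = 24.1305


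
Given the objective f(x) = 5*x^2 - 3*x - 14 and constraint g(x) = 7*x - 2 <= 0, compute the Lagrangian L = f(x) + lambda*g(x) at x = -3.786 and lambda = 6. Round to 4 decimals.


Step 1: Evaluate f(x).
f(-3.786) = 5*(-3.786)^2 - 3*(-3.786) - 14 = 69.027
Step 2: Evaluate g(x).
g(-3.786) = 7*-3.786 - 2 = -28.502
Step 3: Compute Lagrangian.
L = 69.027 + 6*-28.502 = -101.985


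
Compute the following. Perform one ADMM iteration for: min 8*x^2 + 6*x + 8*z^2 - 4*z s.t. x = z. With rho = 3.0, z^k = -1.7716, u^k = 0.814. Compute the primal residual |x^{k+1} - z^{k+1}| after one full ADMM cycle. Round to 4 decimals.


ADMM iteration with rho = 3.0, z^k = -1.7716, u^k = 0.814
Step 1: x-update.
Minimize 8*x^2 + 6*x + (3.0/2)*(x + 1.7716 + 0.814)^2
FOC: (2*8 + 3.0)*x = -6 + 3.0*(-1.7716 - 0.814)
x^{k+1} = -0.724
Step 2: z-update.
Minimize 8*z^2 - 4*z + (3.0/2)*(-0.724 - z + 0.814)^2
FOC: (2*8 + 3.0)*z = 4 + 3.0*(-0.724 + 0.814)
z^{k+1} = 0.2247
Step 3: u-update.
u^{k+1} = 0.814 - 0.724 - 0.2247 = -0.1348
Step 4: Primal residual = |-0.724 - 0.2247| = 0.9488


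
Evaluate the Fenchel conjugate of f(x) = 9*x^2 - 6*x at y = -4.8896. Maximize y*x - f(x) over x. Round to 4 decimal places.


f*(y) = sup_x {y*x - a*x^2 - b*x} = sup_x {(y-b)*x - a*x^2}
FOC: (y - b) - 2a*x = 0 => x* = (y - b)/(2a)
x* = (-4.8896 + 6)/(2*9) = 0.0617
f*(-4.8896) = (y-b)^2/(4a) = (-4.8896 + 6)^2/(4*9)
= 1.233/36 = 0.0342


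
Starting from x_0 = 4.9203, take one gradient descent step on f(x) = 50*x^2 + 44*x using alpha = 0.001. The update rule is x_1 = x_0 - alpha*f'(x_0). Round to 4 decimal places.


We compute the gradient at x_0 and apply the update.
f'(x) = 100*x + 44
f'(4.9203) = 100*4.9203 + 44 = 536.03
x_1 = 4.9203 - 0.001*536.03 = 4.3843


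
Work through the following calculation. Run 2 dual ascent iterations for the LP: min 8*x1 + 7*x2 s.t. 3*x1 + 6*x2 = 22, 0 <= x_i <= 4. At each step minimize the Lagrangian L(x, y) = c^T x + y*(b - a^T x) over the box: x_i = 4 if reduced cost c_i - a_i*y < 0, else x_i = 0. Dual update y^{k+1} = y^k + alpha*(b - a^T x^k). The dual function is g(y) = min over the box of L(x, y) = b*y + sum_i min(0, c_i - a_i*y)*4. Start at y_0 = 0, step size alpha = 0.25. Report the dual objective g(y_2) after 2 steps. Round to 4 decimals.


Dual ascent for LP: min 8*x1 + 7*x2, 3*x1 + 6*x2 = 22, 0 <= x_i <= 4
Step 1: y^k = 0.0, reduced costs: (8.0, 7.0)
  x^k = (0.0, 0.0), subgradient = b - a^T x = 22.0
  y^{k+1} = 0.0 + 0.25*22.0 = 5.5
Step 2: y^k = 5.5, reduced costs: (-8.5, -26.0)
  x^k = (4.0, 4.0), subgradient = b - a^T x = -14.0
  y^{k+1} = 5.5 + 0.25*-14.0 = 2.0
Dual objective at y_2 = 2.0: reduced costs (2.0, -5.0), box minimizer x = (0.0, 4.0)
g(y_2) = b*y + (c1 - a1*y)*x1 + (c2 - a2*y)*x2 = 22*2.0 + 2.0*0.0 + (-5.0)*4.0 = 44.0 + 0.0 - 20.0 = 24.0


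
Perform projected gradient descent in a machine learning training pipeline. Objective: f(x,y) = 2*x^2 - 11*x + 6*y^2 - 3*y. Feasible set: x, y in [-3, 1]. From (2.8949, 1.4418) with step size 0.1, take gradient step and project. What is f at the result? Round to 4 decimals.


Step 1: Compute gradient at (2.8949, 1.4418).
grad_x = 2*2*2.8949 - 11 = 0.5796
grad_y = 2*6*1.4418 - 3 = 14.3016
Step 2: Gradient step.
x_raw = 2.8949 - 0.1*0.5796 = 2.8369
y_raw = 1.4418 - 0.1*14.3016 = 0.0116
Step 3: Project onto [-3, 1].
x_proj = clip(2.8369) = 1.0
y_proj = clip(0.0116) = 0.0116
Step 4: Evaluate f.
f(1.0, 0.0116) = -9.0341


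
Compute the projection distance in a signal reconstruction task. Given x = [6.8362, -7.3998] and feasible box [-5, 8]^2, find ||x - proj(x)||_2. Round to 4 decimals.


Project each component onto [-5, 8].
clip(6.8362) = 6.8362, clip(-7.3998) = -5.0
Projection = [6.8362, -5.0]
Squared diffs: [0.0, 5.759]
Distance = sqrt(5.759) = 2.3998


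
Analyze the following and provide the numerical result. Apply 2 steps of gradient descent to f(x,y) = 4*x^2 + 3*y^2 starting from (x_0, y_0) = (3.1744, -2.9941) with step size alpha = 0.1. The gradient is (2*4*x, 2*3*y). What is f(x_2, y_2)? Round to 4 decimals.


Gradient descent on f(x,y) = 4*x^2 + 3*y^2.
Starting point: (3.1744, -2.9941), alpha = 0.1
Step 1: grad_x = 2*4*3.1744 = 25.3952, grad_y = 2*3*-2.9941 = -17.9646
  x_1 = 3.1744 - 0.1*25.3952 = 0.6349
  y_1 = -2.9941 - 0.1*-17.9646 = -1.1976
Step 2: grad_x = 2*4*0.6349 = 5.079, grad_y = 2*3*-1.1976 = -7.1858
  x_2 = 0.6349 - 0.1*5.079 = 0.127
  y_2 = -1.1976 - 0.1*-7.1858 = -0.4791
f(0.127, -0.4791) = 4*0.127^2 + 3*(-0.4791)^2 = 0.753


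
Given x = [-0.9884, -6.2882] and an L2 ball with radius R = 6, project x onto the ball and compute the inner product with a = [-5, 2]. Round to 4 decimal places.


Step 1: Compute ||x|| (intermediates to 6 decimals).
||x|| = sqrt((-0.9884)^2 + (-6.2882)^2) = 6.365406
Step 2: Project.
Since ||x|| > R, scale = R/||x|| = 6/6.365406 = 0.942595, proj(x) = scale * x
proj(x) = [-0.931661, -5.927226]
Step 3: Dot product.
a^T * proj(x) = -5*(-0.931661) + 2*(-5.927226) = -7.1961


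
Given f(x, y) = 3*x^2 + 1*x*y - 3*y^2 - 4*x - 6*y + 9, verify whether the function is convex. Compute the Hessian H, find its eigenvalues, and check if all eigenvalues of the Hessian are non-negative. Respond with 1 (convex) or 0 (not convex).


The Hessian of f(x,y) = 3*x^2 + 1*x*y - 3*y^2 - 4*x - 6*y + 9 is:
H = [[6, 1], [1, -6]]
Trace = 6 - 6 = 0
Determinant = 6*-6 - (1)^2 = -37
Discriminant = (0)^2 - 4*-37 = 148.0
Eigenvalues: lambda_1 = -6.0828, lambda_2 = 6.0828
The function is not convex.

0


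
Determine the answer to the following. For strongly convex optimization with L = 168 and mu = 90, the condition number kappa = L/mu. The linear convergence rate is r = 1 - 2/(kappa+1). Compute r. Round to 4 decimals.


Step 1: Compute the condition number.
kappa = L/mu = 168/90 = 1.8667
Step 2: Compute the convergence rate.
r = 1 - 2/(kappa + 1) = 1 - 2*mu/(L + mu) = (L - mu)/(L + mu) = 78/258 = 0.3023


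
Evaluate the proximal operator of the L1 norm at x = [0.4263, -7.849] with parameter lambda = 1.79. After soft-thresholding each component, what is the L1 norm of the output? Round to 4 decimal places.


Soft-thresholding with lambda = 1.79:
prox(0.4263) = sign(0.4263)*max(|0.4263| - 1.79, 0) = 0.0
prox(-7.849) = sign(-7.849)*max(|-7.849| - 1.79, 0) = -6.059
prox(x) = [0.0, -6.059]
||prox(x)||_1 = 0.0 + 6.059 = 6.059


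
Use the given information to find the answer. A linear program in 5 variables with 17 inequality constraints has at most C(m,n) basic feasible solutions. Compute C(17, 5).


Each vertex corresponds to some choice of n active constraints out of m, so the number of vertices is at most C(m, n) = m! / (n!(m-n)!).
m = 17, n = 5
Numerator: 17 * 16 * 15 * 14 * 13
Denominator: 5! = 120
C(17, 5) = 6188


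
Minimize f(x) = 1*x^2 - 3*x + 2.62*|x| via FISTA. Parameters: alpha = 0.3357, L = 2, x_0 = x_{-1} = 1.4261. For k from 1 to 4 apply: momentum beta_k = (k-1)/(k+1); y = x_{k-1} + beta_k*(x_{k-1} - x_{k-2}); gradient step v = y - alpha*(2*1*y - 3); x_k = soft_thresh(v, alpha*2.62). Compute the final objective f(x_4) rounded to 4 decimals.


FISTA on f(x) = 1*x^2 - 3*x + 2.62*|x|
L = 2, alpha = 0.3357
Iteration 1: beta = 0.0, y = 1.4261 + 0.0*(1.4261 - 1.4261) = 1.4261
  grad(y) = -0.1478, v = y - alpha*grad = 1.4757
  prox(v) = soft_thresh(1.4757, 0.8795) = 0.5962
Iteration 2: beta = 0.3333, y = 0.5962 + 0.3333*(0.5962 - 1.4261) = 0.3195
  grad(y) = -2.3609, v = y - alpha*grad = 1.1121
  prox(v) = soft_thresh(1.1121, 0.8795) = 0.2326
Iteration 3: beta = 0.5, y = 0.2326 + 0.5*(0.2326 - 0.5962) = 0.0508
  grad(y) = -2.8985, v = y - alpha*grad = 1.0238
  prox(v) = soft_thresh(1.0238, 0.8795) = 0.1442
Iteration 4: beta = 0.6, y = 0.1442 + 0.6*(0.1442 - 0.2326) = 0.0913
  grad(y) = -2.8175, v = y - alpha*grad = 1.0371
  prox(v) = soft_thresh(1.0371, 0.8795) = 0.1576
f(x_4) = 1*0.1576^2 - 3*0.1576 + 2.62*|0.1576| = -0.035
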